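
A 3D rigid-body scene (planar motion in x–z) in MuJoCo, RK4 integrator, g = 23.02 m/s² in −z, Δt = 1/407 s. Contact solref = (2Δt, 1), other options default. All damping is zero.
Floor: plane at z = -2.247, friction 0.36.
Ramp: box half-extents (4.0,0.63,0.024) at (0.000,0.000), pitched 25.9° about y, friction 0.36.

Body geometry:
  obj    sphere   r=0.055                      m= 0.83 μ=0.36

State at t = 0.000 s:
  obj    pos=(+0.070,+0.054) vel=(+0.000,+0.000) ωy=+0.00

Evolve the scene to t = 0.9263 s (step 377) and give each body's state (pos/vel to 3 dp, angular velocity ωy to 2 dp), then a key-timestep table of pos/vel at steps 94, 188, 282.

State at t = 0.9263 s:
  obj    pos=(+2.842,-1.292) vel=(+5.985,-2.906) ωy=+120.95

Key-timestep trajectory:
   step    t(s)  obj.x    obj.z    obj.vx   obj.vz 
     94  0.2310   +0.242  -0.030  +1.492  -0.725
    188  0.4619   +0.759  -0.281  +2.985  -1.449
    282  0.6929   +1.621  -0.699  +4.477  -2.174


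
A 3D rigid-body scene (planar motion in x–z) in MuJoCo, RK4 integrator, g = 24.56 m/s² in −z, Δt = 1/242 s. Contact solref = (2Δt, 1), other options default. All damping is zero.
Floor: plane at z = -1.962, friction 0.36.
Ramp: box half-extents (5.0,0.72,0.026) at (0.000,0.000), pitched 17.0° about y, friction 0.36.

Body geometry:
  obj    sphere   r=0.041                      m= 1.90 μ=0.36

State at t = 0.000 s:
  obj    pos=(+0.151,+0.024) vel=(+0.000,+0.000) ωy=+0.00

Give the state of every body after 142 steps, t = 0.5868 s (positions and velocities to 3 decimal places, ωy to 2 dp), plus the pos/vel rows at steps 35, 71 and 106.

State at t = 0.5868 s:
  obj    pos=(+0.995,-0.234) vel=(+2.878,-0.880) ωy=+73.39

Key-timestep trajectory:
   step    t(s)  obj.x    obj.z    obj.vx   obj.vz 
     35  0.1446   +0.202  +0.008  +0.709  -0.217
     71  0.2934   +0.362  -0.041  +1.439  -0.440
    106  0.4380   +0.622  -0.120  +2.148  -0.657


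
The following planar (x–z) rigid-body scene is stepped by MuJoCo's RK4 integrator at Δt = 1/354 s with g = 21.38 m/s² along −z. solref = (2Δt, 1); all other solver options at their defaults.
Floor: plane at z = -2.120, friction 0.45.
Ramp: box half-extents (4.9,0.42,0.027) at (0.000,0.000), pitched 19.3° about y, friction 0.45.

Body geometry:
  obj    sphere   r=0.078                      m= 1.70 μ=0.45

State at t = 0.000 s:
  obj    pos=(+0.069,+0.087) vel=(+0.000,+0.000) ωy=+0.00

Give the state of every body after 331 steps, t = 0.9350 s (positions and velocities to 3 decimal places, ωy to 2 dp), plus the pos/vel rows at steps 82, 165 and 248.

State at t = 0.9350 s:
  obj    pos=(+2.152,-0.642) vel=(+4.454,-1.560) ωy=+60.50

Key-timestep trajectory:
   step    t(s)  obj.x    obj.z    obj.vx   obj.vz 
     82  0.2316   +0.197  +0.042  +1.104  -0.386
    165  0.4661   +0.587  -0.094  +2.221  -0.778
    248  0.7006   +1.238  -0.322  +3.337  -1.169


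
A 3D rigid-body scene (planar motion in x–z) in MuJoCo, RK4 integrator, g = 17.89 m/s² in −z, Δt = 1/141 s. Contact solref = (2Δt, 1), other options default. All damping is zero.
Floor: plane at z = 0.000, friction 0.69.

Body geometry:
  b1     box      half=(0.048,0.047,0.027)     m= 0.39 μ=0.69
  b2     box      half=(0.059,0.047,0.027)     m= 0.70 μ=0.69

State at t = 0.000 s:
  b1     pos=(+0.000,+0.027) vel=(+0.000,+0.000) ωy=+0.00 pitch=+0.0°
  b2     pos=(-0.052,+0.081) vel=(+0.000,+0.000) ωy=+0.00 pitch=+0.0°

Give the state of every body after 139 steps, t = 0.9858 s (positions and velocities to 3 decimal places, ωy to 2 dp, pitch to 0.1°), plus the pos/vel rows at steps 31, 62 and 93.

State at t = 0.9858 s:
  b1     pos=(+0.000,+0.027) vel=(+0.000,+0.000) ωy=+0.00 pitch=+0.0°
  b2     pos=(-0.109,+0.059) vel=(+0.000,+0.000) ωy=+0.00 pitch=-90.0°

Key-timestep trajectory:
   step    t(s)  b1.x    b1.z    b1.vx   b1.vz   b2.x    b2.z    b2.vx   b2.vz 
     31  0.2199   +0.000  +0.027  +0.000  +0.000   -0.086  +0.064  -0.344  +0.049
     62  0.4397   +0.000  +0.027  +0.000  +0.000   -0.130  +0.065  +0.003  -0.001
     93  0.6596   +0.000  +0.027  +0.000  +0.000   -0.104  +0.061  -0.056  -0.012


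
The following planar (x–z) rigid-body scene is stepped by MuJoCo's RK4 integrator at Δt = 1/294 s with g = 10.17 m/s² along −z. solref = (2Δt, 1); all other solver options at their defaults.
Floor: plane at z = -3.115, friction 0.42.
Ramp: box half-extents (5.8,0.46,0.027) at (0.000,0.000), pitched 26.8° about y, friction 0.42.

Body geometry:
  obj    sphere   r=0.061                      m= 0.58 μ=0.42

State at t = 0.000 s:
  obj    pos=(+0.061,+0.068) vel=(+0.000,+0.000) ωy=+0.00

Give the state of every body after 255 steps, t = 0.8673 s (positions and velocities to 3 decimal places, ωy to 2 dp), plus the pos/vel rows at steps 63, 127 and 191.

State at t = 0.8673 s:
  obj    pos=(+1.161,-0.488) vel=(+2.536,-1.281) ωy=+46.56

Key-timestep trajectory:
   step    t(s)  obj.x    obj.z    obj.vx   obj.vz 
     63  0.2143   +0.128  +0.034  +0.627  -0.317
    127  0.4320   +0.334  -0.070  +1.263  -0.638
    191  0.6497   +0.678  -0.244  +1.899  -0.959


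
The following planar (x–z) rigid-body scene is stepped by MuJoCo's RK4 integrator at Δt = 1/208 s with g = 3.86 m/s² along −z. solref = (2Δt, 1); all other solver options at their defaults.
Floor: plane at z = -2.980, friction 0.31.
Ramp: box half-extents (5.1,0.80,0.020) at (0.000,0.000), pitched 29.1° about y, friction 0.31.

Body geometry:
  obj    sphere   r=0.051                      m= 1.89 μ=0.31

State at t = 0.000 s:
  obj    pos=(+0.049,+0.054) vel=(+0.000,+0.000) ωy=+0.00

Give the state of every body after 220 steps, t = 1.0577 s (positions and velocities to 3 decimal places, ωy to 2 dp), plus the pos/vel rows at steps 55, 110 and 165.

State at t = 1.0577 s:
  obj    pos=(+0.704,-0.311) vel=(+1.239,-0.690) ωy=+27.80

Key-timestep trajectory:
   step    t(s)  obj.x    obj.z    obj.vx   obj.vz 
     55  0.2644   +0.090  +0.031  +0.310  -0.172
    110  0.5288   +0.213  -0.037  +0.620  -0.345
    165  0.7933   +0.418  -0.151  +0.929  -0.517


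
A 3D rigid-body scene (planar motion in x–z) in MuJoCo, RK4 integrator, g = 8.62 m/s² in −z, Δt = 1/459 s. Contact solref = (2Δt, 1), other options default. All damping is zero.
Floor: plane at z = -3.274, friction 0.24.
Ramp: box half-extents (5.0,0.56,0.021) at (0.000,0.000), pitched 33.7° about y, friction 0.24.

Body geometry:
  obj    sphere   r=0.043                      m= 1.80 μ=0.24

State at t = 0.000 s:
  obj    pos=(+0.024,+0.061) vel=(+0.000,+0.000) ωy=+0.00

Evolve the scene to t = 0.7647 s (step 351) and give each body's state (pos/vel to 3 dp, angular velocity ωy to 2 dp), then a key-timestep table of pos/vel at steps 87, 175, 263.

State at t = 0.7647 s:
  obj    pos=(+0.855,-0.493) vel=(+2.174,-1.450) ωy=+60.74

Key-timestep trajectory:
   step    t(s)  obj.x    obj.z    obj.vx   obj.vz 
     87  0.1895   +0.075  +0.027  +0.539  -0.359
    175  0.3813   +0.231  -0.077  +1.084  -0.723
    263  0.5730   +0.491  -0.250  +1.629  -1.086


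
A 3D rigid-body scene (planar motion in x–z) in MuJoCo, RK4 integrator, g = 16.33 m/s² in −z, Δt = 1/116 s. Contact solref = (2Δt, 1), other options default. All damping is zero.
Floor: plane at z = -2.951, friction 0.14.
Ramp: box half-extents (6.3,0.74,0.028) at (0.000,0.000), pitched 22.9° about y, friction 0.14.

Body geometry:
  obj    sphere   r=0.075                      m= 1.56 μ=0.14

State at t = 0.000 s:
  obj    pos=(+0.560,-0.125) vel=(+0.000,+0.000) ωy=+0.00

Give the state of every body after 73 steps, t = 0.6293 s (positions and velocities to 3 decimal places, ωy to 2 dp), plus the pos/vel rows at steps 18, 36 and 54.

State at t = 0.6293 s:
  obj    pos=(+1.388,-0.475) vel=(+2.632,-1.112) ωy=+38.05

Key-timestep trajectory:
   step    t(s)  obj.x    obj.z    obj.vx   obj.vz 
     18  0.1552   +0.611  -0.146  +0.650  -0.274
     36  0.3103   +0.762  -0.210  +1.298  -0.548
     54  0.4655   +1.013  -0.316  +1.947  -0.822


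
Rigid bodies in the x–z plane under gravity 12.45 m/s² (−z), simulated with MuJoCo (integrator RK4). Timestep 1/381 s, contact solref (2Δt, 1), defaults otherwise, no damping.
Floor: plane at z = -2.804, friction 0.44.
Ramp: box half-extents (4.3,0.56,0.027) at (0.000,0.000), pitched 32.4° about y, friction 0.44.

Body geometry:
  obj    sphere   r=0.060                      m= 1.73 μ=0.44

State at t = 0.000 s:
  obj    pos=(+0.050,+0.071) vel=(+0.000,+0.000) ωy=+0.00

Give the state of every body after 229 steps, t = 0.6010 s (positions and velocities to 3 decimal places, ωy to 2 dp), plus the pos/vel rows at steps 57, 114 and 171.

State at t = 0.6010 s:
  obj    pos=(+0.777,-0.390) vel=(+2.418,-1.535) ωy=+47.73

Key-timestep trajectory:
   step    t(s)  obj.x    obj.z    obj.vx   obj.vz 
     57  0.1496   +0.095  +0.043  +0.602  -0.382
    114  0.2992   +0.230  -0.043  +1.204  -0.764
    171  0.4488   +0.455  -0.186  +1.806  -1.146


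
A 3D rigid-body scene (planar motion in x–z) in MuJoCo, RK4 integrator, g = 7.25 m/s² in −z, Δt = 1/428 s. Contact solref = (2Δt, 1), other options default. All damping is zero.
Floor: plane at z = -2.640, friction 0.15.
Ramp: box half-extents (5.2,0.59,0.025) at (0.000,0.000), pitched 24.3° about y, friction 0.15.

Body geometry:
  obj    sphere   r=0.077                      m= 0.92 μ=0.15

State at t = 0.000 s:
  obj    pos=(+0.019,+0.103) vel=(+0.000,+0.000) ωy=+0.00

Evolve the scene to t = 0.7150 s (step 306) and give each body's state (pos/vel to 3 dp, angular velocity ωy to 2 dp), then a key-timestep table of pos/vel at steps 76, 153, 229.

State at t = 0.7150 s:
  obj    pos=(+0.516,-0.121) vel=(+1.389,-0.627) ωy=+19.78

Key-timestep trajectory:
   step    t(s)  obj.x    obj.z    obj.vx   obj.vz 
     76  0.1776   +0.050  +0.089  +0.345  -0.156
    153  0.3575   +0.143  +0.047  +0.694  -0.314
    229  0.5350   +0.297  -0.022  +1.039  -0.469


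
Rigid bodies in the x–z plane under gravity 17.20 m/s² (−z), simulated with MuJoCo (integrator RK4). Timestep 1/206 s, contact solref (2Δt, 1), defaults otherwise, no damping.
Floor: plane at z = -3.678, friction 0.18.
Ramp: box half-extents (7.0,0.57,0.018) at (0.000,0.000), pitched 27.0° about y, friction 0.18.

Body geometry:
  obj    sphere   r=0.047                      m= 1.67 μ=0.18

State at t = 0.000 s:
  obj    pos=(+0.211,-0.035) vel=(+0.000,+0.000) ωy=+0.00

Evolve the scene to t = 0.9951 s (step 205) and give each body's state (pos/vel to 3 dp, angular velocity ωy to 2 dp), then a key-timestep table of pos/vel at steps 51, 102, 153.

State at t = 0.9951 s:
  obj    pos=(+2.672,-1.289) vel=(+4.946,-2.520) ωy=+118.06

Key-timestep trajectory:
   step    t(s)  obj.x    obj.z    obj.vx   obj.vz 
     51  0.2476   +0.364  -0.112  +1.231  -0.627
    102  0.4951   +0.821  -0.345  +2.461  -1.254
    153  0.7427   +1.582  -0.733  +3.691  -1.881


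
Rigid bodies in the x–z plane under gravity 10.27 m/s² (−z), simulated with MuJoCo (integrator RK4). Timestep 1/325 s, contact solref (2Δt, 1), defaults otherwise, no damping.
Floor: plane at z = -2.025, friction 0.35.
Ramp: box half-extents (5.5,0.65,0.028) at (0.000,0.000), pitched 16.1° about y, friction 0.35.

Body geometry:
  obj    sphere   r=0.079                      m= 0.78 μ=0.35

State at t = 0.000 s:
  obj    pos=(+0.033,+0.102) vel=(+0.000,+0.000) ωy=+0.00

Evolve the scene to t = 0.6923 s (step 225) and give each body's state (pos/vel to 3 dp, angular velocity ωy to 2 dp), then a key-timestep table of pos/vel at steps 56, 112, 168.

State at t = 0.6923 s:
  obj    pos=(+0.501,-0.033) vel=(+1.353,-0.391) ωy=+17.82

Key-timestep trajectory:
   step    t(s)  obj.x    obj.z    obj.vx   obj.vz 
     56  0.1723   +0.062  +0.093  +0.337  -0.097
    112  0.3446   +0.149  +0.068  +0.674  -0.194
    168  0.5169   +0.294  +0.026  +1.010  -0.292


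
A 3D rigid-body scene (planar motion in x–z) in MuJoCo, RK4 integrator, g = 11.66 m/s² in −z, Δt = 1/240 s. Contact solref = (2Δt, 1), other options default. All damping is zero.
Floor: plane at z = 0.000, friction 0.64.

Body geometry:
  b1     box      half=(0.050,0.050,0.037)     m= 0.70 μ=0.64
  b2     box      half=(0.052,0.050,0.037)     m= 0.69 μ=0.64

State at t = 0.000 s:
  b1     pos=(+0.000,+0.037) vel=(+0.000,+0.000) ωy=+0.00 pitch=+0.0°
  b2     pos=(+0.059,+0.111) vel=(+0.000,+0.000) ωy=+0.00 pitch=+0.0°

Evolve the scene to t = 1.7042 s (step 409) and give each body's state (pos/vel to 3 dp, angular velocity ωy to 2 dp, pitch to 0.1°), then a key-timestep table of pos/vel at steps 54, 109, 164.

State at t = 1.7042 s:
  b1     pos=(+0.000,+0.037) vel=(+0.000,+0.000) ωy=+0.00 pitch=+0.0°
  b2     pos=(+0.106,+0.052) vel=(+0.000,+0.000) ωy=+0.00 pitch=+90.0°

Key-timestep trajectory:
   step    t(s)  b1.x    b1.z    b1.vx   b1.vz   b2.x    b2.z    b2.vx   b2.vz 
     54  0.2250   +0.000  +0.037  +0.000  +0.000   +0.097  +0.057  +0.337  -0.858
    109  0.4542   +0.000  +0.037  +0.000  +0.000   +0.138  +0.064  +0.016  +0.001
    164  0.6833   +0.000  +0.037  +0.000  +0.000   +0.116  +0.058  -0.296  -0.138


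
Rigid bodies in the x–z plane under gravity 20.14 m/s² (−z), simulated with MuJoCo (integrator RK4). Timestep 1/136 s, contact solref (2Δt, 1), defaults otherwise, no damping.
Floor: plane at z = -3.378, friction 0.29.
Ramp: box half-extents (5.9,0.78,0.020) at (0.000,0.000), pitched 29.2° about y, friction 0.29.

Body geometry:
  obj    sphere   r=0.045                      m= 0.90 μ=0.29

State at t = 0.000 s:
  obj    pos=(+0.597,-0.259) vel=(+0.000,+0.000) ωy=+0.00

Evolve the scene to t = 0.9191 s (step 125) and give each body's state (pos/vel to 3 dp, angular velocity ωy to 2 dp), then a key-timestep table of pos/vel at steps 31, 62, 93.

State at t = 0.9191 s:
  obj    pos=(+3.185,-1.705) vel=(+5.631,-3.147) ωy=+143.31

Key-timestep trajectory:
   step    t(s)  obj.x    obj.z    obj.vx   obj.vz 
     31  0.2279   +0.756  -0.348  +1.397  -0.781
     62  0.4559   +1.234  -0.615  +2.793  -1.561
     93  0.6838   +2.030  -1.060  +4.189  -2.341


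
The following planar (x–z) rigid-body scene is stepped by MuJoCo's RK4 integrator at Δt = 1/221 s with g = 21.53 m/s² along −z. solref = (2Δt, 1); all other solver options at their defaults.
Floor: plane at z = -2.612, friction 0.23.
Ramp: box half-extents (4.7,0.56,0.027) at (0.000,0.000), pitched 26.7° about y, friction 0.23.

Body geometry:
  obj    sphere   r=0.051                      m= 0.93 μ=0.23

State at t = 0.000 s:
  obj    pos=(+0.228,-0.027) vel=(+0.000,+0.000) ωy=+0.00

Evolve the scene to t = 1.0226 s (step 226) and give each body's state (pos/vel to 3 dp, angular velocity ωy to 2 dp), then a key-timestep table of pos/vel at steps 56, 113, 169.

State at t = 1.0226 s:
  obj    pos=(+3.456,-1.651) vel=(+6.313,-3.175) ωy=+138.52

Key-timestep trajectory:
   step    t(s)  obj.x    obj.z    obj.vx   obj.vz 
     56  0.2534   +0.426  -0.127  +1.565  -0.787
    113  0.5113   +1.035  -0.433  +3.157  -1.588
    169  0.7647   +2.033  -0.935  +4.721  -2.374


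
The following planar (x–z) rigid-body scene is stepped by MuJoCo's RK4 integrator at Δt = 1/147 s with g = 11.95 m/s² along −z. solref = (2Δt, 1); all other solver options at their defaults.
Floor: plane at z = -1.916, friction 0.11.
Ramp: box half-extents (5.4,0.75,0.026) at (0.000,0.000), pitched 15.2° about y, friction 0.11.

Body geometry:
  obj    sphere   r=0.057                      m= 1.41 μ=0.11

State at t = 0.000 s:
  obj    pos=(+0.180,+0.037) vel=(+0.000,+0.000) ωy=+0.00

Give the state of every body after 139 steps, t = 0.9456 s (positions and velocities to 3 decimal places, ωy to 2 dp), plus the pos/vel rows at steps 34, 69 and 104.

State at t = 0.9456 s:
  obj    pos=(+1.146,-0.225) vel=(+2.042,-0.555) ωy=+37.11

Key-timestep trajectory:
   step    t(s)  obj.x    obj.z    obj.vx   obj.vz 
     34  0.2313   +0.238  +0.021  +0.500  -0.136
     69  0.4694   +0.418  -0.028  +1.014  -0.275
    104  0.7075   +0.721  -0.110  +1.528  -0.415


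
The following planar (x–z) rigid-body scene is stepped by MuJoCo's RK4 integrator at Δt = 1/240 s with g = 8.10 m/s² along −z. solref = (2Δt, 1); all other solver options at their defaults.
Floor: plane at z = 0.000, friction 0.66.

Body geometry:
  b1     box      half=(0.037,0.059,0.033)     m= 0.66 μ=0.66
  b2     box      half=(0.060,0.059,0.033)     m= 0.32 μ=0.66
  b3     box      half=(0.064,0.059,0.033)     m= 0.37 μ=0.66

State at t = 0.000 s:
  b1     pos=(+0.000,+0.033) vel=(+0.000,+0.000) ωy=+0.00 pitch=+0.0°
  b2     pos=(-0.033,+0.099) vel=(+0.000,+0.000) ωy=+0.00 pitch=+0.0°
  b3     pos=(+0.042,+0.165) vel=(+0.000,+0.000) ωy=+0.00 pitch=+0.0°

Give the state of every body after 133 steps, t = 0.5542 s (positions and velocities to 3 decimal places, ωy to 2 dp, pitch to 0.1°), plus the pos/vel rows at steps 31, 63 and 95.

State at t = 0.5542 s:
  b1     pos=(-0.001,+0.033) vel=(+0.000,+0.000) ωy=+0.00 pitch=+0.0°
  b2     pos=(-0.034,+0.099) vel=(+0.000,+0.000) ωy=+0.00 pitch=+0.0°
  b3     pos=(+0.069,+0.064) vel=(+0.000,+0.000) ωy=+0.00 pitch=+90.0°

Key-timestep trajectory:
   step    t(s)  b1.x    b1.z    b1.vx   b1.vz   b2.x    b2.z    b2.vx   b2.vz   b3.x    b3.z    b3.vx   b3.vz 
     31  0.1292   +0.000  +0.033  +0.000  +0.000   -0.033  +0.099  +0.000  +0.000   +0.053  +0.157  +0.166  -0.168
     63  0.2625   +0.000  +0.033  +0.000  +0.000   -0.033  +0.099  +0.000  +0.000   +0.077  +0.084  +0.181  -1.057
     95  0.3958   -0.001  +0.033  +0.019  -0.022   -0.035  +0.099  +0.023  +0.002   +0.069  +0.064  +0.059  -0.019


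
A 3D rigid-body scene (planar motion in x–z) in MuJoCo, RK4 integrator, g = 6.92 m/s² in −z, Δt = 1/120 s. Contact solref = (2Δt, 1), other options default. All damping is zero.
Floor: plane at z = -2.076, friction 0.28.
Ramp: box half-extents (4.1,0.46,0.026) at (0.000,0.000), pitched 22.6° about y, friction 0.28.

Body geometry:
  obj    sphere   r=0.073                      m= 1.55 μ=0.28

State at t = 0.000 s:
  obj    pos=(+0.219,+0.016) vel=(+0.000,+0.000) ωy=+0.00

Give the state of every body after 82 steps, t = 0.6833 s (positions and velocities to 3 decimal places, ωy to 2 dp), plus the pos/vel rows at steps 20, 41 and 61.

State at t = 0.6833 s:
  obj    pos=(+0.629,-0.154) vel=(+1.198,-0.499) ωy=+17.77

Key-timestep trajectory:
   step    t(s)  obj.x    obj.z    obj.vx   obj.vz 
     20  0.1667   +0.243  +0.006  +0.292  -0.122
     41  0.3417   +0.321  -0.027  +0.599  -0.249
     61  0.5083   +0.446  -0.078  +0.892  -0.371


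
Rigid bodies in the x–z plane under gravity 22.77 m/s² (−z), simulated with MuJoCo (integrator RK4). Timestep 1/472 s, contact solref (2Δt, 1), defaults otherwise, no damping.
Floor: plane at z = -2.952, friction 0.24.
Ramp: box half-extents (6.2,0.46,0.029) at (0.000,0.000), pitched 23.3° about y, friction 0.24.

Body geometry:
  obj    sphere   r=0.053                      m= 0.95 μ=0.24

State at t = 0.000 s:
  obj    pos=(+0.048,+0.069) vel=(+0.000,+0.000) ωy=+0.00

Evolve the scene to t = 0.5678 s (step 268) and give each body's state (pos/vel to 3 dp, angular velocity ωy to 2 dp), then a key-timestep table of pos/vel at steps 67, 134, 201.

State at t = 0.5678 s:
  obj    pos=(+1.000,-0.342) vel=(+3.355,-1.445) ωy=+68.91

Key-timestep trajectory:
   step    t(s)  obj.x    obj.z    obj.vx   obj.vz 
     67  0.1419   +0.107  +0.043  +0.839  -0.361
    134  0.2839   +0.286  -0.034  +1.678  -0.722
    201  0.4258   +0.584  -0.162  +2.516  -1.084


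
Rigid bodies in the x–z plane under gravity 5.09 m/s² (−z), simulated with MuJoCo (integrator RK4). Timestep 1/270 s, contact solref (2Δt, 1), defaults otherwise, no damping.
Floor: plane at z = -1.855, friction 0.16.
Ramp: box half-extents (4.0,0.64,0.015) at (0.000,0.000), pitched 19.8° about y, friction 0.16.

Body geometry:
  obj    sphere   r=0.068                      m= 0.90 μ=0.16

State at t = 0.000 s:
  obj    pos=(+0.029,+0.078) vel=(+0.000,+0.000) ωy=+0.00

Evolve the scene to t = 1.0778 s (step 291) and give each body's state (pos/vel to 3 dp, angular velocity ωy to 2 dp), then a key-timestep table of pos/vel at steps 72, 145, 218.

State at t = 1.0778 s:
  obj    pos=(+0.702,-0.165) vel=(+1.249,-0.450) ωy=+19.52

Key-timestep trajectory:
   step    t(s)  obj.x    obj.z    obj.vx   obj.vz 
     72  0.2667   +0.070  +0.063  +0.309  -0.111
    145  0.5370   +0.196  +0.018  +0.622  -0.224
    218  0.8074   +0.407  -0.058  +0.936  -0.337


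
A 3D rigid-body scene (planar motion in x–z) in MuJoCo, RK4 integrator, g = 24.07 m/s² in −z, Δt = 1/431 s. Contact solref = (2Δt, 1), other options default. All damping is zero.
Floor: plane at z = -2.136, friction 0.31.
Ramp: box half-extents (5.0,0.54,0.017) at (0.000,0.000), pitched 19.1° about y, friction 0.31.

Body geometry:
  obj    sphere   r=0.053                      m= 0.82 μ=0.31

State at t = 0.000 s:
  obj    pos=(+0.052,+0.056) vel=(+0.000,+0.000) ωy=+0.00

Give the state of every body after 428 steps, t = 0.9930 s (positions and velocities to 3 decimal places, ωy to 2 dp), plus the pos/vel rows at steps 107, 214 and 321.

State at t = 0.9930 s:
  obj    pos=(+2.673,-0.852) vel=(+5.279,-1.828) ωy=+105.40

Key-timestep trajectory:
   step    t(s)  obj.x    obj.z    obj.vx   obj.vz 
    107  0.2483   +0.216  -0.001  +1.320  -0.457
    214  0.4965   +0.707  -0.171  +2.640  -0.914
    321  0.7448   +1.527  -0.455  +3.959  -1.371


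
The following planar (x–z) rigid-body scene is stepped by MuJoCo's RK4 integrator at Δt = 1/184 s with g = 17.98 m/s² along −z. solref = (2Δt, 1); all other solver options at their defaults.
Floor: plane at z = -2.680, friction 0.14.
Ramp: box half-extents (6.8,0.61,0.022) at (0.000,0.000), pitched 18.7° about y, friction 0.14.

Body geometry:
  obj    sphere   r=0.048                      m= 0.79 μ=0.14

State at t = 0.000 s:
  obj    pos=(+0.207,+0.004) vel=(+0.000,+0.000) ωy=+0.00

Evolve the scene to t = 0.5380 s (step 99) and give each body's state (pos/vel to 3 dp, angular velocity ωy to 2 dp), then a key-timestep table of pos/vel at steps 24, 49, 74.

State at t = 0.5380 s:
  obj    pos=(+0.772,-0.187) vel=(+2.099,-0.710) ωy=+46.13

Key-timestep trajectory:
   step    t(s)  obj.x    obj.z    obj.vx   obj.vz 
     24  0.1304   +0.240  -0.007  +0.509  -0.172
     49  0.2663   +0.345  -0.043  +1.039  -0.352
     74  0.4022   +0.523  -0.103  +1.569  -0.531


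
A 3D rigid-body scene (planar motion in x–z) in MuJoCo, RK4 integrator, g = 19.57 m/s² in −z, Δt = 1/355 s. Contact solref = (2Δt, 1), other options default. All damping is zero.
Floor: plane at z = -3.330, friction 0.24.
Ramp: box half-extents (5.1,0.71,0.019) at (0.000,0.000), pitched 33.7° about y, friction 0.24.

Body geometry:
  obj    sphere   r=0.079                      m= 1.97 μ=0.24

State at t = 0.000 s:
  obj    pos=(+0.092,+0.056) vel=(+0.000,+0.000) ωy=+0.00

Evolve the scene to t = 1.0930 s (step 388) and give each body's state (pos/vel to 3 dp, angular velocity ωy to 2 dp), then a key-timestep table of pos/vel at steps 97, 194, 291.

State at t = 1.0930 s:
  obj    pos=(+3.947,-2.514) vel=(+7.053,-4.704) ωy=+107.29

Key-timestep trajectory:
   step    t(s)  obj.x    obj.z    obj.vx   obj.vz 
     97  0.2732   +0.333  -0.104  +1.763  -1.176
    194  0.5465   +1.056  -0.586  +3.527  -2.352
    291  0.8197   +2.260  -1.390  +5.290  -3.528


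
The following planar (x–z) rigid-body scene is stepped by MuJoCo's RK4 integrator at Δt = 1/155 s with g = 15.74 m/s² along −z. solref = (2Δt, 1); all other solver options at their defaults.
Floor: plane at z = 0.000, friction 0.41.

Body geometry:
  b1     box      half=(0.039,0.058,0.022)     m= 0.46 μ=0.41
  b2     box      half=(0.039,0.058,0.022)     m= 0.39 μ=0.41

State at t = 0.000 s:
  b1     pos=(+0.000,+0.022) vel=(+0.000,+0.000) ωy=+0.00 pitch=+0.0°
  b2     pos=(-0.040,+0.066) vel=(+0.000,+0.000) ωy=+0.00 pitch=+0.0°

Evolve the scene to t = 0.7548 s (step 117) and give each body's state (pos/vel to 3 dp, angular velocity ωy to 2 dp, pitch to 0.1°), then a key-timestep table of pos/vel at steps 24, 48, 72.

State at t = 0.7548 s:
  b1     pos=(+0.000,+0.022) vel=(+0.000,+0.000) ωy=+0.00 pitch=+0.0°
  b2     pos=(-0.143,+0.022) vel=(+0.000,+0.000) ωy=+0.00 pitch=+180.0°

Key-timestep trajectory:
   step    t(s)  b1.x    b1.z    b1.vx   b1.vz   b2.x    b2.z    b2.vx   b2.vz 
     24  0.1548   +0.000  +0.022  +0.000  +0.000   -0.046  +0.065  -0.121  -0.036
     48  0.3097   +0.000  +0.022  +0.000  +0.000   -0.089  +0.043  -0.226  +0.096
     72  0.4645   +0.000  +0.022  +0.000  +0.000   -0.122  +0.039  -0.352  -0.223


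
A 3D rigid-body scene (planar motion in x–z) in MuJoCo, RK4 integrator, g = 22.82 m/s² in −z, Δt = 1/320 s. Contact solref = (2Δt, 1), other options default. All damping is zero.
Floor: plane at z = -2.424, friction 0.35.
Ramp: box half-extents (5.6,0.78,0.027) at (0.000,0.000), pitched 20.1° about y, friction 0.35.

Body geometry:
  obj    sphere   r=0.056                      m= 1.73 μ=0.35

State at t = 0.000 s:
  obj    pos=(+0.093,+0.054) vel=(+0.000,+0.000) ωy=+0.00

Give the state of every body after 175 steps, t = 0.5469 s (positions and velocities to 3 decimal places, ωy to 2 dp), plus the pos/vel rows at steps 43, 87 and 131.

State at t = 0.5469 s:
  obj    pos=(+0.880,-0.234) vel=(+2.877,-1.053) ωy=+54.69

Key-timestep trajectory:
   step    t(s)  obj.x    obj.z    obj.vx   obj.vz 
     43  0.1344   +0.141  +0.037  +0.707  -0.259
     87  0.2719   +0.288  -0.017  +1.430  -0.523
    131  0.4094   +0.534  -0.107  +2.154  -0.788


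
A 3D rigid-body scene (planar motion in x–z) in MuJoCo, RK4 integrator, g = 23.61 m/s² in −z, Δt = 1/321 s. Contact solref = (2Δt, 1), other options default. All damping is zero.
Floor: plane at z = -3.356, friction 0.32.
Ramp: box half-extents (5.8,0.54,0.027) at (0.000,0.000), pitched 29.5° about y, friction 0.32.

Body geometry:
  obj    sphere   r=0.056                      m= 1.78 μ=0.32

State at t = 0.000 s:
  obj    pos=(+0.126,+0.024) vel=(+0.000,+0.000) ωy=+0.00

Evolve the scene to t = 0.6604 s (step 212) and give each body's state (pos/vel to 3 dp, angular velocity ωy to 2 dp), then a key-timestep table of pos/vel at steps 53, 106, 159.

State at t = 0.6604 s:
  obj    pos=(+1.702,-0.868) vel=(+4.774,-2.701) ωy=+97.92

Key-timestep trajectory:
   step    t(s)  obj.x    obj.z    obj.vx   obj.vz 
     53  0.1651   +0.225  -0.032  +1.194  -0.675
    106  0.3302   +0.520  -0.199  +2.387  -1.350
    159  0.4953   +1.013  -0.478  +3.580  -2.026


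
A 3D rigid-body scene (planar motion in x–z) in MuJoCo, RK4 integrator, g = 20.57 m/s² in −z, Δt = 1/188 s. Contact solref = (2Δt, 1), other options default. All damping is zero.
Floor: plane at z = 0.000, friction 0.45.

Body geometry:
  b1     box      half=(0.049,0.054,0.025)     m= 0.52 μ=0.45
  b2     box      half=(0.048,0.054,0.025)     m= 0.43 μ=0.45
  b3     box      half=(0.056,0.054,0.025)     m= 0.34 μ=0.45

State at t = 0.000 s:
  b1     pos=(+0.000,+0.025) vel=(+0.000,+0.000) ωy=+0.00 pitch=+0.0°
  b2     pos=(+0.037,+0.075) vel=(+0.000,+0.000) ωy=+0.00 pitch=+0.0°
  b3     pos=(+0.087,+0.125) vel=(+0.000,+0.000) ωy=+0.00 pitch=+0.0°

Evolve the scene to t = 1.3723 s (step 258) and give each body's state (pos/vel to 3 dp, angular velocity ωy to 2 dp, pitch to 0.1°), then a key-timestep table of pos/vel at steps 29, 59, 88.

State at t = 1.3723 s:
  b1     pos=(+0.000,+0.025) vel=(+0.000,+0.000) ωy=+0.00 pitch=+0.0°
  b2     pos=(+0.089,+0.048) vel=(+0.000,+0.000) ωy=+0.00 pitch=+90.0°
  b3     pos=(+0.261,+0.025) vel=(+0.000,+0.000) ωy=+0.00 pitch=+180.0°

Key-timestep trajectory:
   step    t(s)  b1.x    b1.z    b1.vx   b1.vz   b2.x    b2.z    b2.vx   b2.vz   b3.x    b3.z    b3.vx   b3.vz 
     29  0.1543   +0.000  +0.025  -0.001  +0.000   +0.058  +0.076  +0.359  -0.156   +0.131  +0.075  +0.500  -1.096
     59  0.3138   +0.000  +0.025  +0.000  +0.000   +0.103  +0.053  -0.009  -0.003   +0.191  +0.060  +0.254  +0.055
     88  0.4681   +0.000  +0.025  +0.000  +0.000   +0.086  +0.050  +0.137  -0.057   +0.236  +0.050  +0.517  -0.338


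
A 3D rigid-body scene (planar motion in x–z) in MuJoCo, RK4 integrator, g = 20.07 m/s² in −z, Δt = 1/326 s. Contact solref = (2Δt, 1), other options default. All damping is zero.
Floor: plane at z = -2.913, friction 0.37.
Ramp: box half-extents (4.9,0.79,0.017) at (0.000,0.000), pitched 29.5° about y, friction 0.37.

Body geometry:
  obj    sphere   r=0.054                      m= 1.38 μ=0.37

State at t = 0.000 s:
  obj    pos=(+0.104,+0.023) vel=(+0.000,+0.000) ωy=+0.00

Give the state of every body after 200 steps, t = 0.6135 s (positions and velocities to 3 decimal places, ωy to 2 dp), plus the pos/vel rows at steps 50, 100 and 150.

State at t = 0.6135 s:
  obj    pos=(+1.260,-0.631) vel=(+3.769,-2.133) ωy=+80.19

Key-timestep trajectory:
   step    t(s)  obj.x    obj.z    obj.vx   obj.vz 
     50  0.1534   +0.176  -0.018  +0.942  -0.533
    100  0.3067   +0.393  -0.141  +1.885  -1.066
    150  0.4601   +0.754  -0.345  +2.827  -1.600


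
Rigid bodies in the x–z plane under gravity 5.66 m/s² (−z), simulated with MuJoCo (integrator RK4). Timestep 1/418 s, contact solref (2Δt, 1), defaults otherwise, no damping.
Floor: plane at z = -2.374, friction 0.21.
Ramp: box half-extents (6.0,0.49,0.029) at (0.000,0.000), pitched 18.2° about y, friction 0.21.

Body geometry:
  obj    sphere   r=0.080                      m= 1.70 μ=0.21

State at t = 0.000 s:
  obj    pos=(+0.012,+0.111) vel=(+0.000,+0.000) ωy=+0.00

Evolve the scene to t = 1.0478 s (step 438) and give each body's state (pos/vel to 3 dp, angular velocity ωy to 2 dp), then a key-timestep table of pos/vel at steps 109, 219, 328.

State at t = 1.0478 s:
  obj    pos=(+0.671,-0.106) vel=(+1.257,-0.413) ωy=+16.54

Key-timestep trajectory:
   step    t(s)  obj.x    obj.z    obj.vx   obj.vz 
    109  0.2608   +0.053  +0.097  +0.313  -0.103
    219  0.5239   +0.177  +0.057  +0.629  -0.207
    328  0.7847   +0.381  -0.011  +0.941  -0.309


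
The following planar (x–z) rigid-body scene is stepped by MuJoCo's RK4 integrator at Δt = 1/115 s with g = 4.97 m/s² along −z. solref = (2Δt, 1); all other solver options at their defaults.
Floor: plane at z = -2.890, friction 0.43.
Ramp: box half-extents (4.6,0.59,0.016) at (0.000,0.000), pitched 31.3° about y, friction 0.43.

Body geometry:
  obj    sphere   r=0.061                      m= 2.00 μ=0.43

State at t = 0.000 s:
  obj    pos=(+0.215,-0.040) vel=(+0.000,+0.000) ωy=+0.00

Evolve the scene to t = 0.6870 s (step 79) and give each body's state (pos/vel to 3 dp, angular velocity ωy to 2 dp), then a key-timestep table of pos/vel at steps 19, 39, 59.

State at t = 0.6870 s:
  obj    pos=(+0.587,-0.267) vel=(+1.083,-0.658) ωy=+20.76

Key-timestep trajectory:
   step    t(s)  obj.x    obj.z    obj.vx   obj.vz 
     19  0.1652   +0.236  -0.054  +0.261  -0.158
     39  0.3391   +0.306  -0.096  +0.534  -0.325
     59  0.5130   +0.422  -0.167  +0.809  -0.492


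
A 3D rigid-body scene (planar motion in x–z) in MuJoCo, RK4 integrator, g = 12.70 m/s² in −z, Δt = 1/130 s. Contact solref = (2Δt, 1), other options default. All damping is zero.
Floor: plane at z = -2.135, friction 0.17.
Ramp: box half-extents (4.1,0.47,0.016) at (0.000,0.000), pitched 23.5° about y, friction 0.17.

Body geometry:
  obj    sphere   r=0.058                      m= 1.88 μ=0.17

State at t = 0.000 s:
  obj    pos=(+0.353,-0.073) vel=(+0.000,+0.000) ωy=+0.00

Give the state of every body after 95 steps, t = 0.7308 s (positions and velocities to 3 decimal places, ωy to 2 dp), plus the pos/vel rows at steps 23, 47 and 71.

State at t = 0.7308 s:
  obj    pos=(+1.239,-0.458) vel=(+2.425,-1.054) ωy=+45.55

Key-timestep trajectory:
   step    t(s)  obj.x    obj.z    obj.vx   obj.vz 
     23  0.1769   +0.405  -0.095  +0.587  -0.255
     47  0.3615   +0.570  -0.167  +1.200  -0.522
     71  0.5462   +0.848  -0.288  +1.812  -0.788


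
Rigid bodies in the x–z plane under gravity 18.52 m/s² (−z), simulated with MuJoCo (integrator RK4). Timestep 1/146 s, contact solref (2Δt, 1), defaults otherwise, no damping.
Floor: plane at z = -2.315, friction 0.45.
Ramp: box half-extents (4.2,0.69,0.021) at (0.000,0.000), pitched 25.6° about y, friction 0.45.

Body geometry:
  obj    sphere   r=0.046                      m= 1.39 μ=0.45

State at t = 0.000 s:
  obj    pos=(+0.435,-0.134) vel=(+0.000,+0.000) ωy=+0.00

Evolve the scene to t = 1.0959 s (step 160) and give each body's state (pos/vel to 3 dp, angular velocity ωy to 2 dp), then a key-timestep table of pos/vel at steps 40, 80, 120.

State at t = 1.0959 s:
  obj    pos=(+3.530,-1.617) vel=(+5.648,-2.706) ωy=+136.17

Key-timestep trajectory:
   step    t(s)  obj.x    obj.z    obj.vx   obj.vz 
     40  0.2740   +0.628  -0.227  +1.412  -0.677
     80  0.5479   +1.209  -0.505  +2.824  -1.353
    120  0.8219   +2.176  -0.968  +4.236  -2.030


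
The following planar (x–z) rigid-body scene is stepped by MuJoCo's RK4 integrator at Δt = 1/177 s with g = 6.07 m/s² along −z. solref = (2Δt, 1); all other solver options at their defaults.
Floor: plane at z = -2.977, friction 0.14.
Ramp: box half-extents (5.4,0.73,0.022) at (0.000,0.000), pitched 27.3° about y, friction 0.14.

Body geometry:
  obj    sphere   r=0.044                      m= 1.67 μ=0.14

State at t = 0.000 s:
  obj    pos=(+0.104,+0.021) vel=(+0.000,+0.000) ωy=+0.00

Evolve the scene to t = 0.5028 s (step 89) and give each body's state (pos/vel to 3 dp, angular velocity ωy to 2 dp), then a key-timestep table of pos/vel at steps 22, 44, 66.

State at t = 0.5028 s:
  obj    pos=(+0.332,-0.097) vel=(+0.905,-0.475) ωy=+21.46

Key-timestep trajectory:
   step    t(s)  obj.x    obj.z    obj.vx   obj.vz 
     22  0.1243   +0.118  +0.013  +0.226  -0.112
     44  0.2486   +0.160  -0.008  +0.449  -0.230
     66  0.3729   +0.229  -0.044  +0.675  -0.342


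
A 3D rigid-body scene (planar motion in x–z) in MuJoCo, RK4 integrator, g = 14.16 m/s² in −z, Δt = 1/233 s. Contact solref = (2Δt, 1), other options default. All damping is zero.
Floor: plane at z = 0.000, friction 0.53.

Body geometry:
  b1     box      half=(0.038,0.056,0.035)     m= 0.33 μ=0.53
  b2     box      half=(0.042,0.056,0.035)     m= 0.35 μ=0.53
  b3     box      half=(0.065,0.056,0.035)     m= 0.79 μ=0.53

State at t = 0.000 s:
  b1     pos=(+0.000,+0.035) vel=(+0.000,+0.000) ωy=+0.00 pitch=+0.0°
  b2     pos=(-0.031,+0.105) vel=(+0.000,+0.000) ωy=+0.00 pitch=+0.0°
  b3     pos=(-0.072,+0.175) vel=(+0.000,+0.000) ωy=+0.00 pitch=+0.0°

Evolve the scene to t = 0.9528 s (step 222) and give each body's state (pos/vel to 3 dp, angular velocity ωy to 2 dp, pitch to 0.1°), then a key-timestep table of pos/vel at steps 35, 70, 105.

State at t = 0.9528 s:
  b1     pos=(+0.000,+0.035) vel=(+0.000,+0.000) ωy=+0.00 pitch=+0.0°
  b2     pos=(-0.081,+0.042) vel=(+0.000,+0.000) ωy=+0.00 pitch=-90.0°
  b3     pos=(-0.293,+0.035) vel=(+0.000,+0.000) ωy=+0.00 pitch=+180.0°

Key-timestep trajectory:
   step    t(s)  b1.x    b1.z    b1.vx   b1.vz   b2.x    b2.z    b2.vx   b2.vz   b3.x    b3.z    b3.vx   b3.vz 
     35  0.1502   +0.000  +0.035  +0.002  +0.000   -0.045  +0.105  -0.222  -0.041   -0.110  +0.153  -0.534  -0.468
     70  0.3004   +0.000  +0.035  +0.000  +0.000   -0.082  +0.041  +0.158  +0.101   -0.201  +0.068  -0.390  +0.242
    105  0.4506   +0.000  +0.035  +0.000  +0.000   -0.081  +0.042  +0.000  +0.000   -0.253  +0.069  -0.429  -0.163


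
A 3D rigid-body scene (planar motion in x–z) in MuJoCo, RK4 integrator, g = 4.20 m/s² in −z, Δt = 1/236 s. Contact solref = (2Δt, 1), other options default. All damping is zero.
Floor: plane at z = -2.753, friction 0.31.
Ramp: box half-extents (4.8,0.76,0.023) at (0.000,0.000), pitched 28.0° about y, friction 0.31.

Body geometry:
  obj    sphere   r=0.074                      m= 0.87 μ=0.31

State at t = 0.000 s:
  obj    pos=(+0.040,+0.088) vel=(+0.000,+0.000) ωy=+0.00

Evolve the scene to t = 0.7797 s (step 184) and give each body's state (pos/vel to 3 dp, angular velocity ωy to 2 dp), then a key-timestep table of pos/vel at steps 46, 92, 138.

State at t = 0.7797 s:
  obj    pos=(+0.418,-0.113) vel=(+0.970,-0.516) ωy=+14.84

Key-timestep trajectory:
   step    t(s)  obj.x    obj.z    obj.vx   obj.vz 
     46  0.1949   +0.064  +0.076  +0.242  -0.129
     92  0.3898   +0.135  +0.038  +0.485  -0.258
    138  0.5847   +0.253  -0.025  +0.727  -0.387


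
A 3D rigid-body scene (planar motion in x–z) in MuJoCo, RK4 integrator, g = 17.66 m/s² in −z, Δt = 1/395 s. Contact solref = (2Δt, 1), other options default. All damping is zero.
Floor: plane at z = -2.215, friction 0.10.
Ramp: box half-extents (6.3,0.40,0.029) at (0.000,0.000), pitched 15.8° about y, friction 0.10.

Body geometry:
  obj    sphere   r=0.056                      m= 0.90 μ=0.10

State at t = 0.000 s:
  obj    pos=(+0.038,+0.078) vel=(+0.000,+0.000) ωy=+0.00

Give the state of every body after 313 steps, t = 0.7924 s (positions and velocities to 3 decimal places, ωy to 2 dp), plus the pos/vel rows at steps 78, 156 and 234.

State at t = 0.7924 s:
  obj    pos=(+1.076,-0.216) vel=(+2.619,-0.741) ωy=+48.59

Key-timestep trajectory:
   step    t(s)  obj.x    obj.z    obj.vx   obj.vz 
     78  0.1975   +0.102  +0.059  +0.653  -0.185
    156  0.3949   +0.296  +0.005  +1.305  -0.369
    234  0.5924   +0.618  -0.087  +1.958  -0.554


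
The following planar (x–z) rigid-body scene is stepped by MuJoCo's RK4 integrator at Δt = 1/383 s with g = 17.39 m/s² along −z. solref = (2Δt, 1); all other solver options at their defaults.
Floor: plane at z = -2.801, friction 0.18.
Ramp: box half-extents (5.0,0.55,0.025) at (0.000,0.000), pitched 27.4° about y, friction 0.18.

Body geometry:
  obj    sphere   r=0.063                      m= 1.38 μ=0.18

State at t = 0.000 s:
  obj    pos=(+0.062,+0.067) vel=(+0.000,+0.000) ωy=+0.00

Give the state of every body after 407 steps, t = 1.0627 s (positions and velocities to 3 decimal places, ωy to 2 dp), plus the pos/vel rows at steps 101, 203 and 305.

State at t = 1.0627 s:
  obj    pos=(+2.928,-1.419) vel=(+5.393,-2.796) ωy=+96.41

Key-timestep trajectory:
   step    t(s)  obj.x    obj.z    obj.vx   obj.vz 
    101  0.2637   +0.239  -0.025  +1.339  -0.694
    203  0.5300   +0.775  -0.303  +2.690  -1.394
    305  0.7963   +1.671  -0.767  +4.042  -2.095


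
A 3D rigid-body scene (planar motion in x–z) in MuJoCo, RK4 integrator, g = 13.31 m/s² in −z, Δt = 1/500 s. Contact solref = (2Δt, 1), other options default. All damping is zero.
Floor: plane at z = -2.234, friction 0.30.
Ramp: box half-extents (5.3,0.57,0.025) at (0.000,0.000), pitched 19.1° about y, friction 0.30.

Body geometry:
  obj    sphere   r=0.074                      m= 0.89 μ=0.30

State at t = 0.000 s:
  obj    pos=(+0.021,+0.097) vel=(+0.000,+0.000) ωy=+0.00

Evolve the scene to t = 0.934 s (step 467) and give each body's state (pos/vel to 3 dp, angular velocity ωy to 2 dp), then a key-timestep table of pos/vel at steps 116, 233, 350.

State at t = 0.934 s:
  obj    pos=(+1.303,-0.347) vel=(+2.746,-0.951) ωy=+39.26

Key-timestep trajectory:
   step    t(s)  obj.x    obj.z    obj.vx   obj.vz 
    116  0.2320   +0.100  +0.070  +0.682  -0.236
    233  0.4660   +0.340  -0.013  +1.370  -0.474
    350  0.7000   +0.741  -0.152  +2.058  -0.713


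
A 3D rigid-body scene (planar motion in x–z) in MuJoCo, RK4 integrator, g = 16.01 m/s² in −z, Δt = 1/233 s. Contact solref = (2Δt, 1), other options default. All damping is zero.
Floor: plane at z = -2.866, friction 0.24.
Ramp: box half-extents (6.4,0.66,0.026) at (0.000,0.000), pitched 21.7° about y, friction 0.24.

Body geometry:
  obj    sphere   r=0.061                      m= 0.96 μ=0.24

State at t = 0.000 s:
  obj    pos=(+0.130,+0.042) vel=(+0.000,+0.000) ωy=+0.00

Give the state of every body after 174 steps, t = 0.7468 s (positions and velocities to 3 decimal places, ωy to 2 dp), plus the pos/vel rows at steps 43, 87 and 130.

State at t = 0.7468 s:
  obj    pos=(+1.226,-0.394) vel=(+2.934,-1.168) ωy=+51.75

Key-timestep trajectory:
   step    t(s)  obj.x    obj.z    obj.vx   obj.vz 
     43  0.1845   +0.197  +0.015  +0.725  -0.289
     87  0.3734   +0.404  -0.067  +1.467  -0.584
    130  0.5579   +0.742  -0.201  +2.192  -0.872
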